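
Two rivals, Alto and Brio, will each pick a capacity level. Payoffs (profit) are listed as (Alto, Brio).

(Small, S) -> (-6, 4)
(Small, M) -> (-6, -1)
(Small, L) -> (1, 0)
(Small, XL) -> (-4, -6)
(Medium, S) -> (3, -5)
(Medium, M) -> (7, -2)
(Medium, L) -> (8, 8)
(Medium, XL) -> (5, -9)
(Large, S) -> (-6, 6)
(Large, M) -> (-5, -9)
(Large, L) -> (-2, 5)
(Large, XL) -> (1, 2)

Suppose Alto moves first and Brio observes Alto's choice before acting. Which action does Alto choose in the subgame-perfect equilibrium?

Medium

Solve by backward induction (Alto leads).
- Small: BR = S, leader payoff -6.
- Medium: BR = L, leader payoff 8.
- Large: BR = S, leader payoff -6.
Maximizing over -6, 8, -6, Alto chooses Medium. Subgame-perfect outcome: (Medium, L) with payoffs (8, 8).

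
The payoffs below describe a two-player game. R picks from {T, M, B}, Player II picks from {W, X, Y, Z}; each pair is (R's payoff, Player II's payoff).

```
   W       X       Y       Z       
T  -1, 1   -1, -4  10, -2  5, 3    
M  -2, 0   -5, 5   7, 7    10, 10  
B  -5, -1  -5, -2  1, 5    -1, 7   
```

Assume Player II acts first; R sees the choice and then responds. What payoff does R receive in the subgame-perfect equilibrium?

Work backward from R's decision.
- W: BR = T, leader payoff 1.
- X: BR = T, leader payoff -4.
- Y: BR = T, leader payoff -2.
- Z: BR = M, leader payoff 10.
Player II's induced payoffs are 1, -4, -2, 10, so Player II commits to Z. Subgame-perfect outcome: (M, Z) with payoffs (10, 10).

10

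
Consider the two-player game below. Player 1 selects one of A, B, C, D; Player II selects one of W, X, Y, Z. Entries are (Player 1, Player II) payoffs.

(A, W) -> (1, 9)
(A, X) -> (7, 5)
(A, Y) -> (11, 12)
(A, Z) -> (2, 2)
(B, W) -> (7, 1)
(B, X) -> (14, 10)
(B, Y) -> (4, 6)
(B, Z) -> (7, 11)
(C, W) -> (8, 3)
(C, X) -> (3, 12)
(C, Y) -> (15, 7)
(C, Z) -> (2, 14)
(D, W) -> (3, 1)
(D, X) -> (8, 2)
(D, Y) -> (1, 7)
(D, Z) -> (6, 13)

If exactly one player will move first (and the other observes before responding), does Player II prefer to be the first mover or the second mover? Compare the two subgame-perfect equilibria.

second

If Player 1 leads: Player II's best replies are A→Y, B→Z, C→Z, D→Z; Player 1's induced payoffs 11, 7, 2, 6; outcome (A, Y), payoffs (11, 12).
If Player II leads: Player 1's best replies are W→C, X→B, Y→C, Z→B; Player II's induced payoffs 3, 10, 7, 11; outcome (B, Z), payoffs (7, 11).
Player II gets 11 moving first and 12 moving second, so Player II prefers to move second.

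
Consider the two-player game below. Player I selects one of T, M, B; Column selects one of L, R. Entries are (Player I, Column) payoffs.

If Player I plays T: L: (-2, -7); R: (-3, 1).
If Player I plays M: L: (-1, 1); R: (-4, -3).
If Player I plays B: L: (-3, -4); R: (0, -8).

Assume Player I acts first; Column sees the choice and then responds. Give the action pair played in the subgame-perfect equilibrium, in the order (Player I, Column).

(M, L)

Backward induction with Player I moving first.
- T: BR = R, leader payoff -3.
- M: BR = L, leader payoff -1.
- B: BR = L, leader payoff -3.
Maximizing over -3, -1, -3, Player I chooses M. Subgame-perfect outcome: (M, L) with payoffs (-1, 1).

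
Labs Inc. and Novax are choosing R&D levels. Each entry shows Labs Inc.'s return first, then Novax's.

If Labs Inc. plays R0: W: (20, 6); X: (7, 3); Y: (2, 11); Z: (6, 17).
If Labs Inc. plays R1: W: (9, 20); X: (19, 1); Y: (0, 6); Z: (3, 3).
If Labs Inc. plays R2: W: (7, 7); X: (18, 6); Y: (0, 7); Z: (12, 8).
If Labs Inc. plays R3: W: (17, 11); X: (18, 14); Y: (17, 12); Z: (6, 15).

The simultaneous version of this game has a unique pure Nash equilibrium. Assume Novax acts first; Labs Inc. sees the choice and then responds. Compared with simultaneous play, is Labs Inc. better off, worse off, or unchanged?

better off

Work backward from Labs Inc.'s decision.
- W → Labs Inc. plays R0 (best of 20, 9, 7, 17); Novax gets 6.
- X → Labs Inc. plays R1 (best of 7, 19, 18, 18); Novax gets 1.
- Y → Labs Inc. plays R3 (best of 2, 0, 0, 17); Novax gets 12.
- Z → Labs Inc. plays R2 (best of 6, 3, 12, 6); Novax gets 8.
Among 6, 1, 12, 8, the best is 12 at Y. Subgame-perfect outcome: (R3, Y) with payoffs (17, 12).
Under simultaneous play:
Labs Inc.'s best replies: W→R0; X→R1; Y→R3; Z→R2.
Novax's best replies: R0→Z; R1→W; R2→Z; R3→Z.
Only (R2, Z) has each player best-responding; Nash payoffs (12, 8).
Labs Inc. earns 17 sequentially versus 12 at the Nash outcome: better off.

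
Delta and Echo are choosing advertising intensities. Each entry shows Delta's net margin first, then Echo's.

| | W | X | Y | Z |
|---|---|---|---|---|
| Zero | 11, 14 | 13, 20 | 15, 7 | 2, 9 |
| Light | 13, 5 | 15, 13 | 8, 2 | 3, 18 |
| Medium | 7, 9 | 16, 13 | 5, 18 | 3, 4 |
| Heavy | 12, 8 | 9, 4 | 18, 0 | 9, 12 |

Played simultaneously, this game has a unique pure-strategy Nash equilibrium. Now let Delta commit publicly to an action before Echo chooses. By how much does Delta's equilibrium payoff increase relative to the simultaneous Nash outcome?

4

Backward induction with Delta moving first.
- Zero: BR = X, leader payoff 13.
- Light: BR = Z, leader payoff 3.
- Medium: BR = Y, leader payoff 5.
- Heavy: BR = Z, leader payoff 9.
Delta's induced payoffs are 13, 3, 5, 9, so Delta commits to Zero. Subgame-perfect outcome: (Zero, X) with payoffs (13, 20).
Under simultaneous play:
Delta's best replies: W→Light; X→Medium; Y→Heavy; Z→Heavy.
Echo's best replies: Zero→X; Light→Z; Medium→Y; Heavy→Z.
Only (Heavy, Z) has each player best-responding; Nash payoffs (9, 12).
Delta's commitment gain: 13 − 9 = 4.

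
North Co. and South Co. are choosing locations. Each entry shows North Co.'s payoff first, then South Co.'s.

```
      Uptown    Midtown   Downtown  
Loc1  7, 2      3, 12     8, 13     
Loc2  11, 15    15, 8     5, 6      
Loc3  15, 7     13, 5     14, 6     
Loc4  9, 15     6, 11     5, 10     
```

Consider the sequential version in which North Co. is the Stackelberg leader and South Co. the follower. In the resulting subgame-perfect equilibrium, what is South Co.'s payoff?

7

South Co. best-responds to each possible North Co. move:
- Loc1: South Co. compares 2, 12, 13 and picks Downtown; North Co. would get 8.
- Loc2: South Co. compares 15, 8, 6 and picks Uptown; North Co. would get 11.
- Loc3: South Co. compares 7, 5, 6 and picks Uptown; North Co. would get 15.
- Loc4: South Co. compares 15, 11, 10 and picks Uptown; North Co. would get 9.
North Co.'s induced payoffs are 8, 11, 15, 9, so North Co. commits to Loc3. Subgame-perfect outcome: (Loc3, Uptown) with payoffs (15, 7).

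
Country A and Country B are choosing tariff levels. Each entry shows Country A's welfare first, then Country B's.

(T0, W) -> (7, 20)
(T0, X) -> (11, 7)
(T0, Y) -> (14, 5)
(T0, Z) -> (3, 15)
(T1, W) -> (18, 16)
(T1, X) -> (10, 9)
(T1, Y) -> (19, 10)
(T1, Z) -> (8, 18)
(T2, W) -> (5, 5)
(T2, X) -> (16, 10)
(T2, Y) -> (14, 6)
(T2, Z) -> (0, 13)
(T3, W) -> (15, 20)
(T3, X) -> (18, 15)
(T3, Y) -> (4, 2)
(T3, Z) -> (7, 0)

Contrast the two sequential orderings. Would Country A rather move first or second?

first

If Country A leads: Country B's best replies are T0→W, T1→Z, T2→Z, T3→W; Country A's induced payoffs 7, 8, 0, 15; outcome (T3, W), payoffs (15, 20).
If Country B leads: Country A's best replies are W→T1, X→T3, Y→T1, Z→T1; Country B's induced payoffs 16, 15, 10, 18; outcome (T1, Z), payoffs (8, 18).
Country A gets 15 moving first and 8 moving second, so Country A prefers to move first.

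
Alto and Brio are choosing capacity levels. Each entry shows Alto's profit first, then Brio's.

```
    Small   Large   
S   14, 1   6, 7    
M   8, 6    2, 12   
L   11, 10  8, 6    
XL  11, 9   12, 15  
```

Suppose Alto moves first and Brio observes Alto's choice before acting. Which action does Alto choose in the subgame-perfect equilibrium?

Solve by backward induction (Alto leads).
- S → Brio plays Large (best of 1, 7); Alto gets 6.
- M → Brio plays Large (best of 6, 12); Alto gets 2.
- L → Brio plays Small (best of 10, 6); Alto gets 11.
- XL → Brio plays Large (best of 9, 15); Alto gets 12.
Maximizing over 6, 2, 11, 12, Alto chooses XL. Subgame-perfect outcome: (XL, Large) with payoffs (12, 15).

XL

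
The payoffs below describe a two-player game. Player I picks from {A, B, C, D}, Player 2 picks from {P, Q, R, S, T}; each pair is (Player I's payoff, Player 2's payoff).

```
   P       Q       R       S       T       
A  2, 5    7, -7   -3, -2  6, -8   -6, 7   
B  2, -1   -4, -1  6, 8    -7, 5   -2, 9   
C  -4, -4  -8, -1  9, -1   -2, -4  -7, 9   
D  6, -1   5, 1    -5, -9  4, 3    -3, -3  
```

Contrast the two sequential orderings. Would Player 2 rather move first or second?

first

If Player I leads: Player 2's best replies are A→T, B→T, C→T, D→S; Player I's induced payoffs -6, -2, -7, 4; outcome (D, S), payoffs (4, 3).
If Player 2 leads: Player I's best replies are P→D, Q→A, R→C, S→A, T→B; Player 2's induced payoffs -1, -7, -1, -8, 9; outcome (B, T), payoffs (-2, 9).
Player 2 gets 9 moving first and 3 moving second, so Player 2 prefers to move first.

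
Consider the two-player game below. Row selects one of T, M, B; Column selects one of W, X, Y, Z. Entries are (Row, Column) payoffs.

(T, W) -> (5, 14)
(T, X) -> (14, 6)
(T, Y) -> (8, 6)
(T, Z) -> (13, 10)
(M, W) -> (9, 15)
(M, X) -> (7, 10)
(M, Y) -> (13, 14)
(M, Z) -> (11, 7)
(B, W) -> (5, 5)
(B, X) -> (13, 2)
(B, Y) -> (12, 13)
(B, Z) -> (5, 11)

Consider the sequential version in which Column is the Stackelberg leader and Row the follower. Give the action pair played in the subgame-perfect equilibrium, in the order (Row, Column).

(M, W)

Backward induction with Column moving first.
- W: BR = M, leader payoff 15.
- X: BR = T, leader payoff 6.
- Y: BR = M, leader payoff 14.
- Z: BR = T, leader payoff 10.
Among 15, 6, 14, 10, the best is 15 at W. Subgame-perfect outcome: (M, W) with payoffs (9, 15).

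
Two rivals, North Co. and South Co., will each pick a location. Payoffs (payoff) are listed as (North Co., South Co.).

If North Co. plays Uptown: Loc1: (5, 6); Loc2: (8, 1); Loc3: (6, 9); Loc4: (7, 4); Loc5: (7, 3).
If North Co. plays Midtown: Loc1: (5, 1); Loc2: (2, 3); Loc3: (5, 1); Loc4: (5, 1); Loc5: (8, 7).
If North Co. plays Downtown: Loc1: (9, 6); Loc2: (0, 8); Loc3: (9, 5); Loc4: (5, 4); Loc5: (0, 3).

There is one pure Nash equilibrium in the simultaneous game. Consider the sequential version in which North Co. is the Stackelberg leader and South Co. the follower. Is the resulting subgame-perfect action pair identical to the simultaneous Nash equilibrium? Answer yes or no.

Solve by backward induction (North Co. leads).
- Uptown: BR = Loc3, leader payoff 6.
- Midtown: BR = Loc5, leader payoff 8.
- Downtown: BR = Loc2, leader payoff 0.
Maximizing over 6, 8, 0, North Co. chooses Midtown. Subgame-perfect outcome: (Midtown, Loc5) with payoffs (8, 7).
Under simultaneous play:
North Co.'s best replies: Loc1→Downtown; Loc2→Uptown; Loc3→Downtown; Loc4→Uptown; Loc5→Midtown.
South Co.'s best replies: Uptown→Loc3; Midtown→Loc5; Downtown→Loc2.
The unique mutual best reply is (Midtown, Loc5), giving (8, 7).
Sequential outcome (Midtown, Loc5) coincides with the Nash profile (Midtown, Loc5).

yes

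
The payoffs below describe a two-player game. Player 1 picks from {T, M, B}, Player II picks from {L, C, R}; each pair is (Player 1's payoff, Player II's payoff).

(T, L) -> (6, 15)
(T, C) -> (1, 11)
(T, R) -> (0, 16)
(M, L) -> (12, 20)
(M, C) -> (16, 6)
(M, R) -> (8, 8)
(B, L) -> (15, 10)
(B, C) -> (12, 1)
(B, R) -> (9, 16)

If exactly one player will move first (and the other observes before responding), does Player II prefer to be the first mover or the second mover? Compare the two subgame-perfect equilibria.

If Player 1 leads: Player II's best replies are T→R, M→L, B→R; Player 1's induced payoffs 0, 12, 9; outcome (M, L), payoffs (12, 20).
If Player II leads: Player 1's best replies are L→B, C→M, R→B; Player II's induced payoffs 10, 6, 16; outcome (B, R), payoffs (9, 16).
Player II gets 16 moving first and 20 moving second, so Player II prefers to move second.

second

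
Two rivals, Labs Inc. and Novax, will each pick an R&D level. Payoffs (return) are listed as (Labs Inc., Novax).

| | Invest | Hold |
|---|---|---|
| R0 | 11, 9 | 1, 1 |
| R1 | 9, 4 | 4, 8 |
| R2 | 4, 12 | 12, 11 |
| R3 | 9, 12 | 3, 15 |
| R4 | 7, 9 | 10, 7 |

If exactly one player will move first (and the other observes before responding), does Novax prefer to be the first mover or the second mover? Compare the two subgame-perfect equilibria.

first

If Labs Inc. leads: Novax's best replies are R0→Invest, R1→Hold, R2→Invest, R3→Hold, R4→Invest; Labs Inc.'s induced payoffs 11, 4, 4, 3, 7; outcome (R0, Invest), payoffs (11, 9).
If Novax leads: Labs Inc.'s best replies are Invest→R0, Hold→R2; Novax's induced payoffs 9, 11; outcome (R2, Hold), payoffs (12, 11).
Novax gets 11 moving first and 9 moving second, so Novax prefers to move first.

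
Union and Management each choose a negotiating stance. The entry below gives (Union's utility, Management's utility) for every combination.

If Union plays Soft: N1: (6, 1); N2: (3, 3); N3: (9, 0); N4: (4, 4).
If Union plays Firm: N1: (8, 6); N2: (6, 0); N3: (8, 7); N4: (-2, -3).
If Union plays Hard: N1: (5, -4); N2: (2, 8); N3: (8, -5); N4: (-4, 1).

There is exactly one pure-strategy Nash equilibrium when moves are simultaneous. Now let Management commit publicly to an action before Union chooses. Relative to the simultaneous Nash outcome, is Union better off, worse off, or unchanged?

better off

Union best-responds to each possible Management move:
- N1 → Union plays Firm (best of 6, 8, 5); Management gets 6.
- N2 → Union plays Firm (best of 3, 6, 2); Management gets 0.
- N3 → Union plays Soft (best of 9, 8, 8); Management gets 0.
- N4 → Union plays Soft (best of 4, -2, -4); Management gets 4.
Among 6, 0, 0, 4, the best is 6 at N1. Subgame-perfect outcome: (Firm, N1) with payoffs (8, 6).
Under simultaneous play:
Union's best replies: N1→Firm; N2→Firm; N3→Soft; N4→Soft.
Management's best replies: Soft→N4; Firm→N3; Hard→N2.
The unique mutual best reply is (Soft, N4), giving (4, 4).
Union earns 8 sequentially versus 4 at the Nash outcome: better off.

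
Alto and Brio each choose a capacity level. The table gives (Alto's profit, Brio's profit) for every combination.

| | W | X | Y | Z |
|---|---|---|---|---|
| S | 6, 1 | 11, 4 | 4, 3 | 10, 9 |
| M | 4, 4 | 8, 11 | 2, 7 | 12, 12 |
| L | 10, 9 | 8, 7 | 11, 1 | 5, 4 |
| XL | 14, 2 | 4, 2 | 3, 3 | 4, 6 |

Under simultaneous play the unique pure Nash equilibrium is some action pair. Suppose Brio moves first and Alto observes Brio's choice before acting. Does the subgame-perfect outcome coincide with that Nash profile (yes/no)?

Backward induction with Brio moving first.
- W → Alto plays XL (best of 6, 4, 10, 14); Brio gets 2.
- X → Alto plays S (best of 11, 8, 8, 4); Brio gets 4.
- Y → Alto plays L (best of 4, 2, 11, 3); Brio gets 1.
- Z → Alto plays M (best of 10, 12, 5, 4); Brio gets 12.
Among 2, 4, 1, 12, the best is 12 at Z. Subgame-perfect outcome: (M, Z) with payoffs (12, 12).
For the simultaneous game, intersect best replies.
Alto's best replies: W→XL; X→S; Y→L; Z→M.
Brio's best replies: S→Z; M→Z; L→W; XL→Z.
The unique mutual best reply is (M, Z), giving (12, 12).
Sequential outcome (M, Z) coincides with the Nash profile (M, Z).

yes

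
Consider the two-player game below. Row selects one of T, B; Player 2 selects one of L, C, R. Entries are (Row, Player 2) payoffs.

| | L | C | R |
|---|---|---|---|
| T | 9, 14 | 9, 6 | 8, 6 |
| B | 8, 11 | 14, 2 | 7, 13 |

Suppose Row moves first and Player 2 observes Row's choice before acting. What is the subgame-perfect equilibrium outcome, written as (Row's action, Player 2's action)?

(T, L)

Solve by backward induction (Row leads).
- T → Player 2 plays L (best of 14, 6, 6); Row gets 9.
- B → Player 2 plays R (best of 11, 2, 13); Row gets 7.
Among 9, 7, the best is 9 at T. Subgame-perfect outcome: (T, L) with payoffs (9, 14).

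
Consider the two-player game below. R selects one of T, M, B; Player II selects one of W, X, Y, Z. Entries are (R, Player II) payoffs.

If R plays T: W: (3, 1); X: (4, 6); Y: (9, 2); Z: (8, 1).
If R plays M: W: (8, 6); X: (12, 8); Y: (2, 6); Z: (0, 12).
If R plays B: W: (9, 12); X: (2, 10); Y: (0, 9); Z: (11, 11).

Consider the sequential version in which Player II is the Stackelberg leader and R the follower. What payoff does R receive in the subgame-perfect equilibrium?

R best-responds to each possible Player II move:
- W: BR = B, leader payoff 12.
- X: BR = M, leader payoff 8.
- Y: BR = T, leader payoff 2.
- Z: BR = B, leader payoff 11.
Among 12, 8, 2, 11, the best is 12 at W. Subgame-perfect outcome: (B, W) with payoffs (9, 12).

9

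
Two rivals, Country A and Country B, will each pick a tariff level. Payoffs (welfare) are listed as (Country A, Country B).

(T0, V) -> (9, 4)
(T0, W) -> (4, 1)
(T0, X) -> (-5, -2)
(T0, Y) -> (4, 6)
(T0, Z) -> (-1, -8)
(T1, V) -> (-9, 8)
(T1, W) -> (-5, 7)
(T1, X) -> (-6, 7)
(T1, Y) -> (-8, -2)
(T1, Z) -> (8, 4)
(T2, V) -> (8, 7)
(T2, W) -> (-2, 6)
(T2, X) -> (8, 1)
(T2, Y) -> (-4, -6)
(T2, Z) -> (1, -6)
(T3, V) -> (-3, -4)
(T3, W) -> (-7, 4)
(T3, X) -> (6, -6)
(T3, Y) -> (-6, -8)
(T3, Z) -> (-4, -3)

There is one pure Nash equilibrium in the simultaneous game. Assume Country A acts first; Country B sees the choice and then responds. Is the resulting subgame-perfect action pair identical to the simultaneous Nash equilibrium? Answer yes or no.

no

Backward induction with Country A moving first.
- T0: BR = Y, leader payoff 4.
- T1: BR = V, leader payoff -9.
- T2: BR = V, leader payoff 8.
- T3: BR = W, leader payoff -7.
Among 4, -9, 8, -7, the best is 8 at T2. Subgame-perfect outcome: (T2, V) with payoffs (8, 7).
For the simultaneous game, intersect best replies.
Country A's best replies: V→T0; W→T0; X→T2; Y→T0; Z→T1.
Country B's best replies: T0→Y; T1→V; T2→V; T3→W.
Only (T0, Y) has each player best-responding; Nash payoffs (4, 6).
Sequential outcome (T2, V) differs from the Nash profile (T0, Y).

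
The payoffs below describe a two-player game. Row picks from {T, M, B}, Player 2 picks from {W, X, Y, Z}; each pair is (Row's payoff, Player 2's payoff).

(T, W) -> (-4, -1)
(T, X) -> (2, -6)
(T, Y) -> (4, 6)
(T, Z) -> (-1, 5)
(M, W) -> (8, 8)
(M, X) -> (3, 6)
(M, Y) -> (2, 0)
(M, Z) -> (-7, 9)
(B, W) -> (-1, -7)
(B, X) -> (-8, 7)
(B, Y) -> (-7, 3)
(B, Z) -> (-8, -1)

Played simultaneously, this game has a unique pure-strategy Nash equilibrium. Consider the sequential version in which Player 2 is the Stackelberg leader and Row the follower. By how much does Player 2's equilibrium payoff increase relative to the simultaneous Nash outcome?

2

Work backward from Row's decision.
- W → Row plays M (best of -4, 8, -1); Player 2 gets 8.
- X → Row plays M (best of 2, 3, -8); Player 2 gets 6.
- Y → Row plays T (best of 4, 2, -7); Player 2 gets 6.
- Z → Row plays T (best of -1, -7, -8); Player 2 gets 5.
Player 2's induced payoffs are 8, 6, 6, 5, so Player 2 commits to W. Subgame-perfect outcome: (M, W) with payoffs (8, 8).
Now find the simultaneous Nash equilibrium.
Row's best replies: W→M; X→M; Y→T; Z→T.
Player 2's best replies: T→Y; M→Z; B→X.
Only (T, Y) has each player best-responding; Nash payoffs (4, 6).
Player 2's commitment gain: 8 − 6 = 2.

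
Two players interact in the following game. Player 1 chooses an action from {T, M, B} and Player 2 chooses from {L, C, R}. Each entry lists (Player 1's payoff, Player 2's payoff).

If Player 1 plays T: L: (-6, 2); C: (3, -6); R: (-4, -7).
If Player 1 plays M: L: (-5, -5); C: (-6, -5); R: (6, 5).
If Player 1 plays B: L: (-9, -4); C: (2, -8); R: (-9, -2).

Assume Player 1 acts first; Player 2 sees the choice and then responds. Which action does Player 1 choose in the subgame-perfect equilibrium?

M

Work backward from Player 2's decision.
- T → Player 2 plays L (best of 2, -6, -7); Player 1 gets -6.
- M → Player 2 plays R (best of -5, -5, 5); Player 1 gets 6.
- B → Player 2 plays R (best of -4, -8, -2); Player 1 gets -9.
Among -6, 6, -9, the best is 6 at M. Subgame-perfect outcome: (M, R) with payoffs (6, 5).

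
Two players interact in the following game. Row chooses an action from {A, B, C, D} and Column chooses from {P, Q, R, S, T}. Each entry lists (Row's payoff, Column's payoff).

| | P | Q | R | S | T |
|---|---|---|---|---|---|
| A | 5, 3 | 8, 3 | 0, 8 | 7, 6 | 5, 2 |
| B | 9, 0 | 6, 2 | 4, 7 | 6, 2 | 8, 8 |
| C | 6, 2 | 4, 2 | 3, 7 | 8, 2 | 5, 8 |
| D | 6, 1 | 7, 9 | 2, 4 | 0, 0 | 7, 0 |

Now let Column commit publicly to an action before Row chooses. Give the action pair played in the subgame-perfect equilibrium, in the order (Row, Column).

Row best-responds to each possible Column move:
- P: BR = B, leader payoff 0.
- Q: BR = A, leader payoff 3.
- R: BR = B, leader payoff 7.
- S: BR = C, leader payoff 2.
- T: BR = B, leader payoff 8.
Column's induced payoffs are 0, 3, 7, 2, 8, so Column commits to T. Subgame-perfect outcome: (B, T) with payoffs (8, 8).

(B, T)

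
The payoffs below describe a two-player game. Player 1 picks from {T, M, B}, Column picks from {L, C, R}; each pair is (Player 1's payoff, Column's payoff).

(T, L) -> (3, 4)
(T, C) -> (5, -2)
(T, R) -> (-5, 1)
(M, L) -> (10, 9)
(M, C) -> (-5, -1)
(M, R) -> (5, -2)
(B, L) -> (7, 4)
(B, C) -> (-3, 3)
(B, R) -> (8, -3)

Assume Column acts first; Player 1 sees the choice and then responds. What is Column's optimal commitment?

Solve by backward induction (Column leads).
- L: Player 1 compares 3, 10, 7 and picks M; Column would get 9.
- C: Player 1 compares 5, -5, -3 and picks T; Column would get -2.
- R: Player 1 compares -5, 5, 8 and picks B; Column would get -3.
Among 9, -2, -3, the best is 9 at L. Subgame-perfect outcome: (M, L) with payoffs (10, 9).

L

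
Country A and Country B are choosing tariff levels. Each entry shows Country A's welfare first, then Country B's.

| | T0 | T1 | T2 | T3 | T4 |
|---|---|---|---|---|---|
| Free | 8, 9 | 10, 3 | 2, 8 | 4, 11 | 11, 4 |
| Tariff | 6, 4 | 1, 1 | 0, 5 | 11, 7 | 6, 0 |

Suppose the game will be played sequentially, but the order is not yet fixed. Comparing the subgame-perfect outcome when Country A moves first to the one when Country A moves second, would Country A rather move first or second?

If Country A leads: Country B's best replies are Free→T3, Tariff→T3; Country A's induced payoffs 4, 11; outcome (Tariff, T3), payoffs (11, 7).
If Country B leads: Country A's best replies are T0→Free, T1→Free, T2→Free, T3→Tariff, T4→Free; Country B's induced payoffs 9, 3, 8, 7, 4; outcome (Free, T0), payoffs (8, 9).
Country A gets 11 moving first and 8 moving second, so Country A prefers to move first.

first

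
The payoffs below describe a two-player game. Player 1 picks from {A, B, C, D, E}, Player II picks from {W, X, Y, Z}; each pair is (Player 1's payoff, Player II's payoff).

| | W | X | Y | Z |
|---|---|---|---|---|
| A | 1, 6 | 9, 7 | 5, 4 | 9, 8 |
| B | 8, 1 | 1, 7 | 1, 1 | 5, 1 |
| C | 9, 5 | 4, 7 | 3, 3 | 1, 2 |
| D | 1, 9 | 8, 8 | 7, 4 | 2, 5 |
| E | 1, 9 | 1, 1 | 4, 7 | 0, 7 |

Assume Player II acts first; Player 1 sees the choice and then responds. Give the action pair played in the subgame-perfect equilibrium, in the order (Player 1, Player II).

(A, Z)

Player 1 best-responds to each possible Player II move:
- W: BR = C, leader payoff 5.
- X: BR = A, leader payoff 7.
- Y: BR = D, leader payoff 4.
- Z: BR = A, leader payoff 8.
Among 5, 7, 4, 8, the best is 8 at Z. Subgame-perfect outcome: (A, Z) with payoffs (9, 8).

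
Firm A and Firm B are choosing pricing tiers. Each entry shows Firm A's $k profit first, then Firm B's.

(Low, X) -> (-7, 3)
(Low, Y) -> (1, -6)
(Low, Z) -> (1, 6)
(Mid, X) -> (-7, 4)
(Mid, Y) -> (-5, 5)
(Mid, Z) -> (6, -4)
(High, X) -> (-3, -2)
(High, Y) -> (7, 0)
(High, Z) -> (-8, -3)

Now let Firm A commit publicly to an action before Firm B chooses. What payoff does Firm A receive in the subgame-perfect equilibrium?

7

Backward induction with Firm A moving first.
- Low: BR = Z, leader payoff 1.
- Mid: BR = Y, leader payoff -5.
- High: BR = Y, leader payoff 7.
Among 1, -5, 7, the best is 7 at High. Subgame-perfect outcome: (High, Y) with payoffs (7, 0).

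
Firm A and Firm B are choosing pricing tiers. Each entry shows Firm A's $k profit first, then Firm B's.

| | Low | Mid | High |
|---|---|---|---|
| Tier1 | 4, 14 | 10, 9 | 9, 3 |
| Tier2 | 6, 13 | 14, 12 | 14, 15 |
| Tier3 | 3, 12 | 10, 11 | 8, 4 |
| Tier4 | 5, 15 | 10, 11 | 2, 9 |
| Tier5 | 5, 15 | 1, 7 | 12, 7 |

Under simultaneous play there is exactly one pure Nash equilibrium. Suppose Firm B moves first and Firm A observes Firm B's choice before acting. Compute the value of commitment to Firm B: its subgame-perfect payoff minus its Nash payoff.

0

Backward induction with Firm B moving first.
- Low: Firm A compares 4, 6, 3, 5, 5 and picks Tier2; Firm B would get 13.
- Mid: Firm A compares 10, 14, 10, 10, 1 and picks Tier2; Firm B would get 12.
- High: Firm A compares 9, 14, 8, 2, 12 and picks Tier2; Firm B would get 15.
Among 13, 12, 15, the best is 15 at High. Subgame-perfect outcome: (Tier2, High) with payoffs (14, 15).
For the simultaneous game, intersect best replies.
Firm A's best replies: Low→Tier2; Mid→Tier2; High→Tier2.
Firm B's best replies: Tier1→Low; Tier2→High; Tier3→Low; Tier4→Low; Tier5→Low.
The unique mutual best reply is (Tier2, High), giving (14, 15).
Firm B's commitment gain: 15 − 15 = 0.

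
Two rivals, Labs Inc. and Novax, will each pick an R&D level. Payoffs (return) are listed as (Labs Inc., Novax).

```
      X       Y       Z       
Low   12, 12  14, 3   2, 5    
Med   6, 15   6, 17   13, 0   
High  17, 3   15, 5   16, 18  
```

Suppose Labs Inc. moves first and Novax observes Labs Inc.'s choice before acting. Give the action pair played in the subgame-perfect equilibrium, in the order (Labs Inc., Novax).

Solve by backward induction (Labs Inc. leads).
- Low: BR = X, leader payoff 12.
- Med: BR = Y, leader payoff 6.
- High: BR = Z, leader payoff 16.
Among 12, 6, 16, the best is 16 at High. Subgame-perfect outcome: (High, Z) with payoffs (16, 18).

(High, Z)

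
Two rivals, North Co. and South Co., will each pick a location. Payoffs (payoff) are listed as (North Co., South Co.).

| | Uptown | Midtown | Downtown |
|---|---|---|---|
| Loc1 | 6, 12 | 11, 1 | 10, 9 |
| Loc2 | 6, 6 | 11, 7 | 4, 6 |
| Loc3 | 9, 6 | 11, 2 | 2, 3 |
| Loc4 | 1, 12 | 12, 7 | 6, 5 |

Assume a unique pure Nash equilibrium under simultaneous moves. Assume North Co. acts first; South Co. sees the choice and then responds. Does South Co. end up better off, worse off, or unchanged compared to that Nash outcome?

better off

Backward induction with North Co. moving first.
- Loc1: South Co. compares 12, 1, 9 and picks Uptown; North Co. would get 6.
- Loc2: South Co. compares 6, 7, 6 and picks Midtown; North Co. would get 11.
- Loc3: South Co. compares 6, 2, 3 and picks Uptown; North Co. would get 9.
- Loc4: South Co. compares 12, 7, 5 and picks Uptown; North Co. would get 1.
Maximizing over 6, 11, 9, 1, North Co. chooses Loc2. Subgame-perfect outcome: (Loc2, Midtown) with payoffs (11, 7).
For the simultaneous game, intersect best replies.
North Co.'s best replies: Uptown→Loc3; Midtown→Loc4; Downtown→Loc1.
South Co.'s best replies: Loc1→Uptown; Loc2→Midtown; Loc3→Uptown; Loc4→Uptown.
The unique mutual best reply is (Loc3, Uptown), giving (9, 6).
South Co. earns 7 sequentially versus 6 at the Nash outcome: better off.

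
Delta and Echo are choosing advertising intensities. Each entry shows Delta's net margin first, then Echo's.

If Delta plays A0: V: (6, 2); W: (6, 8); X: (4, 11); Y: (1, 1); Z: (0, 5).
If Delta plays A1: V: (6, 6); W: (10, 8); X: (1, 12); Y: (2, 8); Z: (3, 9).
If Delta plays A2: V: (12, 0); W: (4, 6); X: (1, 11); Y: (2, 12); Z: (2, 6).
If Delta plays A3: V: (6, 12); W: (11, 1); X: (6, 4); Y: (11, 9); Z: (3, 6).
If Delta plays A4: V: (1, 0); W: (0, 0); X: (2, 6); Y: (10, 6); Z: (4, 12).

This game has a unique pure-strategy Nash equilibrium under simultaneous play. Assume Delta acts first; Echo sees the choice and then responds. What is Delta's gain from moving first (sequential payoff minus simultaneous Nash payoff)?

2

Work backward from Echo's decision.
- A0: Echo compares 2, 8, 11, 1, 5 and picks X; Delta would get 4.
- A1: Echo compares 6, 8, 12, 8, 9 and picks X; Delta would get 1.
- A2: Echo compares 0, 6, 11, 12, 6 and picks Y; Delta would get 2.
- A3: Echo compares 12, 1, 4, 9, 6 and picks V; Delta would get 6.
- A4: Echo compares 0, 0, 6, 6, 12 and picks Z; Delta would get 4.
Among 4, 1, 2, 6, 4, the best is 6 at A3. Subgame-perfect outcome: (A3, V) with payoffs (6, 12).
Under simultaneous play:
Delta's best replies: V→A2; W→A3; X→A3; Y→A3; Z→A4.
Echo's best replies: A0→X; A1→X; A2→Y; A3→V; A4→Z.
The unique mutual best reply is (A4, Z), giving (4, 12).
Delta's commitment gain: 6 − 4 = 2.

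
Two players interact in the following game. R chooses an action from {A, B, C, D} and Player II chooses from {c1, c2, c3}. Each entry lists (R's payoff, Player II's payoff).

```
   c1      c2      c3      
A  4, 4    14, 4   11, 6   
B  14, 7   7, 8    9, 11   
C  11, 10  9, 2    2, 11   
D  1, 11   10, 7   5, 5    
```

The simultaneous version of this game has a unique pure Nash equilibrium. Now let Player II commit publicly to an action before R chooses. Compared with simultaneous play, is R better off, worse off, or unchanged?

better off

Work backward from R's decision.
- c1: R compares 4, 14, 11, 1 and picks B; Player II would get 7.
- c2: R compares 14, 7, 9, 10 and picks A; Player II would get 4.
- c3: R compares 11, 9, 2, 5 and picks A; Player II would get 6.
Player II's induced payoffs are 7, 4, 6, so Player II commits to c1. Subgame-perfect outcome: (B, c1) with payoffs (14, 7).
For the simultaneous game, intersect best replies.
R's best replies: c1→B; c2→A; c3→A.
Player II's best replies: A→c3; B→c3; C→c3; D→c1.
The unique mutual best reply is (A, c3), giving (11, 6).
R earns 14 sequentially versus 11 at the Nash outcome: better off.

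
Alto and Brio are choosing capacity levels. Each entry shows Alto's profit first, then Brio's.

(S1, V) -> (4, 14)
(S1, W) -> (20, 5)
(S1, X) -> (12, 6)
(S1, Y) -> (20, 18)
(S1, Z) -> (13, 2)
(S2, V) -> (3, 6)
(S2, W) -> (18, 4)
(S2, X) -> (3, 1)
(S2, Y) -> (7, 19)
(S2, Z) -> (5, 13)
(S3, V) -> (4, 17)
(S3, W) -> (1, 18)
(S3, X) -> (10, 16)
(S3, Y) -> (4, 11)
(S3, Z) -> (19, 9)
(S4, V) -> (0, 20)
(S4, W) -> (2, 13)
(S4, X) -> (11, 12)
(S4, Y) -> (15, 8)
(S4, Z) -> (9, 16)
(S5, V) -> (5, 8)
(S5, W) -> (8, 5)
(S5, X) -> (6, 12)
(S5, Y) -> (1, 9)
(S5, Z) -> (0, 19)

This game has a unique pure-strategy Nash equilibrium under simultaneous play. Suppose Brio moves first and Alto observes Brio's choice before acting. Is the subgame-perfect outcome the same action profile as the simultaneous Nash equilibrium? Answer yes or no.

Backward induction with Brio moving first.
- V: BR = S5, leader payoff 8.
- W: BR = S1, leader payoff 5.
- X: BR = S1, leader payoff 6.
- Y: BR = S1, leader payoff 18.
- Z: BR = S3, leader payoff 9.
Brio's induced payoffs are 8, 5, 6, 18, 9, so Brio commits to Y. Subgame-perfect outcome: (S1, Y) with payoffs (20, 18).
Now find the simultaneous Nash equilibrium.
Alto's best replies: V→S5; W→S1; X→S1; Y→S1; Z→S3.
Brio's best replies: S1→Y; S2→Y; S3→W; S4→V; S5→Z.
Only (S1, Y) has each player best-responding; Nash payoffs (20, 18).
Sequential outcome (S1, Y) coincides with the Nash profile (S1, Y).

yes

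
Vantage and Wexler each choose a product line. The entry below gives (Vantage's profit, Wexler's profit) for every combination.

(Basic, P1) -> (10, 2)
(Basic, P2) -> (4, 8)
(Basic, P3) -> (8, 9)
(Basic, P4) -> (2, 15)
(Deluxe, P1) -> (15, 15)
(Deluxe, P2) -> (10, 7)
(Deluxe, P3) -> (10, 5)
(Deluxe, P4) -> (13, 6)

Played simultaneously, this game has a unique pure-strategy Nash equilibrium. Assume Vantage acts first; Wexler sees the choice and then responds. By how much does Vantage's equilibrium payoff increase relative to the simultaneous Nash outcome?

0

Backward induction with Vantage moving first.
- Basic: BR = P4, leader payoff 2.
- Deluxe: BR = P1, leader payoff 15.
Among 2, 15, the best is 15 at Deluxe. Subgame-perfect outcome: (Deluxe, P1) with payoffs (15, 15).
Now find the simultaneous Nash equilibrium.
Vantage's best replies: P1→Deluxe; P2→Deluxe; P3→Deluxe; P4→Deluxe.
Wexler's best replies: Basic→P4; Deluxe→P1.
Only (Deluxe, P1) has each player best-responding; Nash payoffs (15, 15).
Vantage's commitment gain: 15 − 15 = 0.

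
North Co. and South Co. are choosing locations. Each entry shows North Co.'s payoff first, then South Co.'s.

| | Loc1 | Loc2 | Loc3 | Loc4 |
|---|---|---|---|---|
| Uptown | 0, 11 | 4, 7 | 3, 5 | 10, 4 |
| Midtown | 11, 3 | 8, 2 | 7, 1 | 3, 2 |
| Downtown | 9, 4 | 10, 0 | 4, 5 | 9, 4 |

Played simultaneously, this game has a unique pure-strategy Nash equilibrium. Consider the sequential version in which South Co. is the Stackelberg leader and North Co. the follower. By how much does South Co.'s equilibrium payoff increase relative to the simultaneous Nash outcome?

1

Work backward from North Co.'s decision.
- Loc1 → North Co. plays Midtown (best of 0, 11, 9); South Co. gets 3.
- Loc2 → North Co. plays Downtown (best of 4, 8, 10); South Co. gets 0.
- Loc3 → North Co. plays Midtown (best of 3, 7, 4); South Co. gets 1.
- Loc4 → North Co. plays Uptown (best of 10, 3, 9); South Co. gets 4.
Maximizing over 3, 0, 1, 4, South Co. chooses Loc4. Subgame-perfect outcome: (Uptown, Loc4) with payoffs (10, 4).
Under simultaneous play:
North Co.'s best replies: Loc1→Midtown; Loc2→Downtown; Loc3→Midtown; Loc4→Uptown.
South Co.'s best replies: Uptown→Loc1; Midtown→Loc1; Downtown→Loc3.
Only (Midtown, Loc1) has each player best-responding; Nash payoffs (11, 3).
South Co.'s commitment gain: 4 − 3 = 1.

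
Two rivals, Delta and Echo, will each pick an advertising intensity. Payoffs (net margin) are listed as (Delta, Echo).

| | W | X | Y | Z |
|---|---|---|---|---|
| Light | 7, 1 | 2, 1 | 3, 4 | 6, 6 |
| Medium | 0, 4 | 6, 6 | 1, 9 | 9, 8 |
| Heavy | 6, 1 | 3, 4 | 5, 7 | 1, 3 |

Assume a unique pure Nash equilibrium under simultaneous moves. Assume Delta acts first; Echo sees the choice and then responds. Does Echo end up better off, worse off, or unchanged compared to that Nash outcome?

Backward induction with Delta moving first.
- Light: Echo compares 1, 1, 4, 6 and picks Z; Delta would get 6.
- Medium: Echo compares 4, 6, 9, 8 and picks Y; Delta would get 1.
- Heavy: Echo compares 1, 4, 7, 3 and picks Y; Delta would get 5.
Maximizing over 6, 1, 5, Delta chooses Light. Subgame-perfect outcome: (Light, Z) with payoffs (6, 6).
For the simultaneous game, intersect best replies.
Delta's best replies: W→Light; X→Medium; Y→Heavy; Z→Medium.
Echo's best replies: Light→Z; Medium→Y; Heavy→Y.
The unique mutual best reply is (Heavy, Y), giving (5, 7).
Echo earns 6 sequentially versus 7 at the Nash outcome: worse off.

worse off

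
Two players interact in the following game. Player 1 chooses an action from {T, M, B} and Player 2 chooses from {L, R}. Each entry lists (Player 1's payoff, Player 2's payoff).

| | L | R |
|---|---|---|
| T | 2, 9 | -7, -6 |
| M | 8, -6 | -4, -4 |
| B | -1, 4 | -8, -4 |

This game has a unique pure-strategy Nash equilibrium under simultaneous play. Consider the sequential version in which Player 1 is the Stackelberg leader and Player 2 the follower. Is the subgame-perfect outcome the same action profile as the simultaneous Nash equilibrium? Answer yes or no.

no

Work backward from Player 2's decision.
- T: BR = L, leader payoff 2.
- M: BR = R, leader payoff -4.
- B: BR = L, leader payoff -1.
Player 1's induced payoffs are 2, -4, -1, so Player 1 commits to T. Subgame-perfect outcome: (T, L) with payoffs (2, 9).
Now find the simultaneous Nash equilibrium.
Player 1's best replies: L→M; R→M.
Player 2's best replies: T→L; M→R; B→L.
The unique mutual best reply is (M, R), giving (-4, -4).
Sequential outcome (T, L) differs from the Nash profile (M, R).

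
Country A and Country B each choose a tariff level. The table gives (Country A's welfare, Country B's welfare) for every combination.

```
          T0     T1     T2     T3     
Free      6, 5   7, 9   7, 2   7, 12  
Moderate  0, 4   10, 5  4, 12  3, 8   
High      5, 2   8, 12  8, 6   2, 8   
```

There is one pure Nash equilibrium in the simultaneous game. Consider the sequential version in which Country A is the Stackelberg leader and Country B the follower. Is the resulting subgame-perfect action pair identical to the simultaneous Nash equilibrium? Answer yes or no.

Backward induction with Country A moving first.
- Free: Country B compares 5, 9, 2, 12 and picks T3; Country A would get 7.
- Moderate: Country B compares 4, 5, 12, 8 and picks T2; Country A would get 4.
- High: Country B compares 2, 12, 6, 8 and picks T1; Country A would get 8.
Country A's induced payoffs are 7, 4, 8, so Country A commits to High. Subgame-perfect outcome: (High, T1) with payoffs (8, 12).
Under simultaneous play:
Country A's best replies: T0→Free; T1→Moderate; T2→High; T3→Free.
Country B's best replies: Free→T3; Moderate→T2; High→T1.
The unique mutual best reply is (Free, T3), giving (7, 12).
Sequential outcome (High, T1) differs from the Nash profile (Free, T3).

no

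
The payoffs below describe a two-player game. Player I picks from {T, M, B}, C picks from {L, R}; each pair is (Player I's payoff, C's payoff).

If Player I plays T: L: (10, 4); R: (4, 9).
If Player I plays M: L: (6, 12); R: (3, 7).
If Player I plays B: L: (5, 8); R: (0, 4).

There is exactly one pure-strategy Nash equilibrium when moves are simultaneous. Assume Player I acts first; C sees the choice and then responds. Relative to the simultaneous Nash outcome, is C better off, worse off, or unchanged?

C best-responds to each possible Player I move:
- T: BR = R, leader payoff 4.
- M: BR = L, leader payoff 6.
- B: BR = L, leader payoff 5.
Among 4, 6, 5, the best is 6 at M. Subgame-perfect outcome: (M, L) with payoffs (6, 12).
Now find the simultaneous Nash equilibrium.
Player I's best replies: L→T; R→T.
C's best replies: T→R; M→L; B→L.
The unique mutual best reply is (T, R), giving (4, 9).
C earns 12 sequentially versus 9 at the Nash outcome: better off.

better off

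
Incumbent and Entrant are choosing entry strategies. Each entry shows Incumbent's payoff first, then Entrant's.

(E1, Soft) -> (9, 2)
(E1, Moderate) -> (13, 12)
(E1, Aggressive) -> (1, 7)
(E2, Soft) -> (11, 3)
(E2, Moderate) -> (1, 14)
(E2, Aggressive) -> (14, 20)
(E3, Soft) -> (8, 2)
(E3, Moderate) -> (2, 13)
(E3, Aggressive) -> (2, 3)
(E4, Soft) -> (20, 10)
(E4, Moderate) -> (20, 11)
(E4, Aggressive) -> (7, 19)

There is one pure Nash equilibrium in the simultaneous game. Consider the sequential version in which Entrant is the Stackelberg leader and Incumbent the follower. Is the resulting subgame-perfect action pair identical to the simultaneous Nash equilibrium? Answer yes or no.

yes

Incumbent best-responds to each possible Entrant move:
- Soft → Incumbent plays E4 (best of 9, 11, 8, 20); Entrant gets 10.
- Moderate → Incumbent plays E4 (best of 13, 1, 2, 20); Entrant gets 11.
- Aggressive → Incumbent plays E2 (best of 1, 14, 2, 7); Entrant gets 20.
Entrant's induced payoffs are 10, 11, 20, so Entrant commits to Aggressive. Subgame-perfect outcome: (E2, Aggressive) with payoffs (14, 20).
Now find the simultaneous Nash equilibrium.
Incumbent's best replies: Soft→E4; Moderate→E4; Aggressive→E2.
Entrant's best replies: E1→Moderate; E2→Aggressive; E3→Moderate; E4→Aggressive.
Only (E2, Aggressive) has each player best-responding; Nash payoffs (14, 20).
Sequential outcome (E2, Aggressive) coincides with the Nash profile (E2, Aggressive).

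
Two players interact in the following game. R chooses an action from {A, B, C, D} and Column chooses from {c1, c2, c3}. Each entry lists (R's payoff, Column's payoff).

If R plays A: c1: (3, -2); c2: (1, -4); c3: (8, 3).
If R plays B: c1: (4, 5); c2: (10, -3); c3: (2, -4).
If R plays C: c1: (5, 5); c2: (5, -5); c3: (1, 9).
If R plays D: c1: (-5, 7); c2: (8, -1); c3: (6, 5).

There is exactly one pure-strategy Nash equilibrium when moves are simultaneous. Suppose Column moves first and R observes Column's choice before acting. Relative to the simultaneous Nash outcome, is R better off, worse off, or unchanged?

R best-responds to each possible Column move:
- c1: R compares 3, 4, 5, -5 and picks C; Column would get 5.
- c2: R compares 1, 10, 5, 8 and picks B; Column would get -3.
- c3: R compares 8, 2, 1, 6 and picks A; Column would get 3.
Column's induced payoffs are 5, -3, 3, so Column commits to c1. Subgame-perfect outcome: (C, c1) with payoffs (5, 5).
Under simultaneous play:
R's best replies: c1→C; c2→B; c3→A.
Column's best replies: A→c3; B→c1; C→c3; D→c1.
Only (A, c3) has each player best-responding; Nash payoffs (8, 3).
R earns 5 sequentially versus 8 at the Nash outcome: worse off.

worse off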